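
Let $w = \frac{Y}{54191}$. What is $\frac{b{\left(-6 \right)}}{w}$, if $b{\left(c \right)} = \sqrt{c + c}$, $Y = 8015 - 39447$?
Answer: $- \frac{54191 i \sqrt{3}}{15716} \approx - 5.9724 i$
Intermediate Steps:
$Y = -31432$
$b{\left(c \right)} = \sqrt{2} \sqrt{c}$ ($b{\left(c \right)} = \sqrt{2 c} = \sqrt{2} \sqrt{c}$)
$w = - \frac{31432}{54191} \approx -0.58002$
$\frac{b{\left(-6 \right)}}{w} = \frac{\sqrt{2} \sqrt{-6}}{- \frac{31432}{54191}} = \sqrt{2} i \sqrt{6} \left(- \frac{54191}{31432}\right) = 2 i \sqrt{3} \left(- \frac{54191}{31432}\right) = - \frac{54191 i \sqrt{3}}{15716}$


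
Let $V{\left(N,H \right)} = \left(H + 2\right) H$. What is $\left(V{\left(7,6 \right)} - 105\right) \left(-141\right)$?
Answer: $8037$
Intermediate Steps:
$V{\left(N,H \right)} = H \left(2 + H\right)$ ($V{\left(N,H \right)} = \left(2 + H\right) H = H \left(2 + H\right)$)
$\left(V{\left(7,6 \right)} - 105\right) \left(-141\right) = \left(6 \left(2 + 6\right) - 105\right) \left(-141\right) = \left(6 \cdot 8 - 105\right) \left(-141\right) = \left(48 - 105\right) \left(-141\right) = \left(-57\right) \left(-141\right) = 8037$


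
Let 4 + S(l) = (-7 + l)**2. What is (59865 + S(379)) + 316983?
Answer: 515228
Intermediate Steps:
S(l) = -4 + (-7 + l)**2
(59865 + S(379)) + 316983 = (59865 + (-4 + (-7 + 379)**2)) + 316983 = (59865 + (-4 + 372**2)) + 316983 = (59865 + (-4 + 138384)) + 316983 = (59865 + 138380) + 316983 = 198245 + 316983 = 515228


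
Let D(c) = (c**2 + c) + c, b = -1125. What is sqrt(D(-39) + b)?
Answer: sqrt(318) ≈ 17.833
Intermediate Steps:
D(c) = c**2 + 2*c (D(c) = (c + c**2) + c = c**2 + 2*c)
sqrt(D(-39) + b) = sqrt(-39*(2 - 39) - 1125) = sqrt(-39*(-37) - 1125) = sqrt(1443 - 1125) = sqrt(318)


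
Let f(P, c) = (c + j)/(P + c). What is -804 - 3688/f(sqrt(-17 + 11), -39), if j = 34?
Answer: -147852/5 + 3688*I*sqrt(6)/5 ≈ -29570.0 + 1806.7*I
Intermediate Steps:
f(P, c) = (34 + c)/(P + c) (f(P, c) = (c + 34)/(P + c) = (34 + c)/(P + c))
-804 - 3688/f(sqrt(-17 + 11), -39) = -804 - 3688*(sqrt(-17 + 11) - 39)/(34 - 39) = -804 - (143832/5 - 3688*I*sqrt(6)/5) = -804 - 3688*(39/5 - I*sqrt(6)/5) = -804 + (-143832/5 + 3688*I*sqrt(6)/5) = -147852/5 + 3688*I*sqrt(6)/5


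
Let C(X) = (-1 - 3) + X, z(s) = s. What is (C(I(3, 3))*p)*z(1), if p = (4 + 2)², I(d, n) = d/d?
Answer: -108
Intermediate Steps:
I(d, n) = 1
C(X) = -4 + X
p = 36 (p = 6² = 36)
(C(I(3, 3))*p)*z(1) = ((-4 + 1)*36)*1 = -3*36*1 = -108*1 = -108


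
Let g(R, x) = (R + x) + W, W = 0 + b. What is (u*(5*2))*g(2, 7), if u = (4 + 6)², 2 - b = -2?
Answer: 13000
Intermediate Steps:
b = 4 (b = 2 - 1*(-2) = 2 + 2 = 4)
W = 4 (W = 0 + 4 = 4)
u = 100 (u = 10² = 100)
g(R, x) = 4 + R + x (g(R, x) = (R + x) + 4 = 4 + R + x)
(u*(5*2))*g(2, 7) = (100*(5*2))*(4 + 2 + 7) = (100*10)*13 = 1000*13 = 13000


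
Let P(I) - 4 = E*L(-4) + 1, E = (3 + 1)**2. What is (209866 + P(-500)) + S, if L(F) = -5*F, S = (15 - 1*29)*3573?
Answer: 160169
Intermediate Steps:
E = 16 (E = 4**2 = 16)
S = -50022 (S = (15 - 29)*3573 = -14*3573 = -50022)
P(I) = 325 (P(I) = 4 + (16*(-5*(-4)) + 1) = 4 + (16*20 + 1) = 4 + (320 + 1) = 4 + 321 = 325)
(209866 + P(-500)) + S = (209866 + 325) - 50022 = 210191 - 50022 = 160169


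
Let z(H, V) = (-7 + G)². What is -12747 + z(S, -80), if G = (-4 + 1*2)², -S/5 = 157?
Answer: -12738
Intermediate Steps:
S = -785 (S = -5*157 = -785)
G = 4 (G = (-4 + 2)² = (-2)² = 4)
z(H, V) = 9 (z(H, V) = (-7 + 4)² = (-3)² = 9)
-12747 + z(S, -80) = -12747 + 9 = -12738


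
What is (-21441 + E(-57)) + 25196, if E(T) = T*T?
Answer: 7004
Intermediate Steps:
E(T) = T²
(-21441 + E(-57)) + 25196 = (-21441 + (-57)²) + 25196 = (-21441 + 3249) + 25196 = -18192 + 25196 = 7004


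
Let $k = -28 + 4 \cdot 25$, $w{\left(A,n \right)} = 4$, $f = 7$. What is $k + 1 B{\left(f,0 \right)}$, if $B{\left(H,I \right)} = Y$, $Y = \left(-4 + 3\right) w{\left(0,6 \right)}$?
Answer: $68$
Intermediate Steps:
$Y = -4$ ($Y = \left(-4 + 3\right) 4 = \left(-1\right) 4 = -4$)
$B{\left(H,I \right)} = -4$
$k = 72$ ($k = -28 + 100 = 72$)
$k + 1 B{\left(f,0 \right)} = 72 + 1 \left(-4\right) = 72 - 4 = 68$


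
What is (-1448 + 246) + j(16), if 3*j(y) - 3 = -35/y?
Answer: -57683/48 ≈ -1201.7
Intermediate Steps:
j(y) = 1 - 35/(3*y) (j(y) = 1 + (-35/y)/3 = 1 - 35/(3*y))
(-1448 + 246) + j(16) = (-1448 + 246) + (-35/3 + 16)/16 = -1202 + (1/16)*(13/3) = -1202 + 13/48 = -57683/48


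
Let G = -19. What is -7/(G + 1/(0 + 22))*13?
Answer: 2002/417 ≈ 4.8010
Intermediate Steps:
-7/(G + 1/(0 + 22))*13 = -7/(-19 + 1/(0 + 22))*13 = -7/(-19 + 1/22)*13 = -7/(-417/22)*13 = -7*(-22/417)*13 = (154/417)*13 = 2002/417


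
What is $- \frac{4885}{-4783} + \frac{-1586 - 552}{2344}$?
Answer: $\frac{612193}{5605676} \approx 0.10921$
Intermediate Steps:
$- \frac{4885}{-4783} + \frac{-1586 - 552}{2344} = \left(-4885\right) \left(- \frac{1}{4783}\right) + \left(-1586 - 552\right) \frac{1}{2344} = \frac{4885}{4783} - \frac{1069}{1172} = \frac{612193}{5605676}$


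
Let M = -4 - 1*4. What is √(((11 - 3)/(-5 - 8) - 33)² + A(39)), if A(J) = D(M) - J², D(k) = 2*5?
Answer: I*√64390/13 ≈ 19.519*I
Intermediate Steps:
M = -8 (M = -4 - 4 = -8)
D(k) = 10
A(J) = 10 - J²
√(((11 - 3)/(-5 - 8) - 33)² + A(39)) = √(((11 - 3)/(-5 - 8) - 33)² + (10 - 1*39²)) = √((8/(-13) - 33)² + (10 - 1*1521)) = √((8*(-1/13) - 33)² + (10 - 1521)) = √((-8/13 - 33)² - 1511) = √((-437/13)² - 1511) = √(190969/169 - 1511) = √(-64390/169) = I*√64390/13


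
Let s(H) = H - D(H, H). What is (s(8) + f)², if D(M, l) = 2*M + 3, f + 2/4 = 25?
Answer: 729/4 ≈ 182.25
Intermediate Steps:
f = 49/2 (f = -½ + 25 = 49/2 ≈ 24.500)
D(M, l) = 3 + 2*M
s(H) = -3 - H (s(H) = H - (3 + 2*H) = H + (-3 - 2*H) = -3 - H)
(s(8) + f)² = ((-3 - 1*8) + 49/2)² = ((-3 - 8) + 49/2)² = (-11 + 49/2)² = (27/2)² = 729/4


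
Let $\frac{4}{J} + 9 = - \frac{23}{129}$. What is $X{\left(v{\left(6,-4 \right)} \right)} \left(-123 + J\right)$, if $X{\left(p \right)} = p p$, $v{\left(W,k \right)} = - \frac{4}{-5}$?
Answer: $- \frac{73074}{925} \approx -78.999$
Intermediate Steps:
$J = - \frac{129}{296}$ ($J = \frac{4}{-9 - \frac{23}{129}} = \frac{4}{- \frac{1184}{129}} = 4 \left(- \frac{129}{1184}\right) = - \frac{129}{296} \approx -0.43581$)
$v{\left(W,k \right)} = \frac{4}{5}$ ($v{\left(W,k \right)} = \left(-4\right) \left(- \frac{1}{5}\right) = \frac{4}{5}$)
$X{\left(p \right)} = p^{2}$
$X{\left(v{\left(6,-4 \right)} \right)} \left(-123 + J\right) = \left(\frac{4}{5}\right)^{2} \left(-123 - \frac{129}{296}\right) = \frac{16}{25} \left(- \frac{36537}{296}\right) = - \frac{73074}{925}$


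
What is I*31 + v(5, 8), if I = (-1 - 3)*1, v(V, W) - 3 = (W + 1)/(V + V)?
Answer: -1201/10 ≈ -120.10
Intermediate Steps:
v(V, W) = 3 + (1 + W)/(2*V) (v(V, W) = 3 + (W + 1)/(V + V) = 3 + (1 + W)/((2*V)) = 3 + (1 + W)*(1/(2*V)) = 3 + (1 + W)/(2*V))
I = -4 (I = -4*1 = -4)
I*31 + v(5, 8) = -4*31 + (½)*(1 + 8 + 6*5)/5 = -124 + (½)*(⅕)*(1 + 8 + 30) = -124 + (½)*(⅕)*39 = -124 + 39/10 = -1201/10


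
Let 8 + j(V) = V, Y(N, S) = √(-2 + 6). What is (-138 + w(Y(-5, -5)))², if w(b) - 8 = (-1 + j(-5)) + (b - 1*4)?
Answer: 21316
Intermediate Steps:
Y(N, S) = 2 (Y(N, S) = √4 = 2)
j(V) = -8 + V
w(b) = -10 + b (w(b) = 8 + ((-1 + (-8 - 5)) + (b - 1*4)) = 8 + ((-1 - 13) + (b - 4)) = 8 + (-14 + (-4 + b)) = 8 + (-18 + b) = -10 + b)
(-138 + w(Y(-5, -5)))² = (-138 + (-10 + 2))² = (-138 - 8)² = (-146)² = 21316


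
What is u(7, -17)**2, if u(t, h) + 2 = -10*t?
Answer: 5184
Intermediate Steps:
u(t, h) = -2 - 10*t
u(7, -17)**2 = (-2 - 10*7)**2 = (-2 - 70)**2 = (-72)**2 = 5184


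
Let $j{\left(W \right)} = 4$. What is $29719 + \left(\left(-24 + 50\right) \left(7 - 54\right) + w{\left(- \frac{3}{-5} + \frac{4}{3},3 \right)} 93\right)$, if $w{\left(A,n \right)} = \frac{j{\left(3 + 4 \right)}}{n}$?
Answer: $28621$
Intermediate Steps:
$w{\left(A,n \right)} = \frac{4}{n}$
$29719 + \left(\left(-24 + 50\right) \left(7 - 54\right) + w{\left(- \frac{3}{-5} + \frac{4}{3},3 \right)} 93\right) = 29719 + \left(\left(-24 + 50\right) \left(7 - 54\right) + \frac{4}{3} \cdot 93\right) = 29719 + \left(26 \left(-47\right) + 4 \cdot \frac{1}{3} \cdot 93\right) = 29719 + \left(-1222 + \frac{4}{3} \cdot 93\right) = 29719 + \left(-1222 + 124\right) = 29719 - 1098 = 28621$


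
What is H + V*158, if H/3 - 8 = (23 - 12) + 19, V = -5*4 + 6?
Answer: -2098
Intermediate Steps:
V = -14 (V = -20 + 6 = -14)
H = 114 (H = 24 + 3*((23 - 12) + 19) = 24 + 3*(11 + 19) = 24 + 3*30 = 24 + 90 = 114)
H + V*158 = 114 - 14*158 = 114 - 2212 = -2098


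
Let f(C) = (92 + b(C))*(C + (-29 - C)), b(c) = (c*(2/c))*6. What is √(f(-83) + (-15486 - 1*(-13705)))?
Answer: 3*I*√533 ≈ 69.26*I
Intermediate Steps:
b(c) = 12 (b(c) = 2*6 = 12)
f(C) = -3016 (f(C) = (92 + 12)*(C + (-29 - C)) = 104*(-29) = -3016)
√(f(-83) + (-15486 - 1*(-13705))) = √(-3016 + (-15486 - 1*(-13705))) = √(-3016 + (-15486 + 13705)) = √(-3016 - 1781) = √(-4797) = 3*I*√533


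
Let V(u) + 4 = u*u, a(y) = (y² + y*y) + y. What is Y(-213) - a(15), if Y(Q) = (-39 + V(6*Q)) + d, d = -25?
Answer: 1632751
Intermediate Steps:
a(y) = y + 2*y² (a(y) = (y² + y²) + y = 2*y² + y = y + 2*y²)
V(u) = -4 + u² (V(u) = -4 + u*u = -4 + u²)
Y(Q) = -68 + 36*Q² (Y(Q) = (-39 + (-4 + (6*Q)²)) - 25 = (-39 + (-4 + 36*Q²)) - 25 = (-43 + 36*Q²) - 25 = -68 + 36*Q²)
Y(-213) - a(15) = (-68 + 36*(-213)²) - 15*(1 + 2*15) = (-68 + 36*45369) - 15*(1 + 30) = (-68 + 1633284) - 15*31 = 1633216 - 1*465 = 1633216 - 465 = 1632751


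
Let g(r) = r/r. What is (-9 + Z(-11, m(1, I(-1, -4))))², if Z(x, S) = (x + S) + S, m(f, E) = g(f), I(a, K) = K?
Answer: 324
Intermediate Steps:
g(r) = 1
m(f, E) = 1
Z(x, S) = x + 2*S (Z(x, S) = (S + x) + S = x + 2*S)
(-9 + Z(-11, m(1, I(-1, -4))))² = (-9 + (-11 + 2*1))² = (-9 + (-11 + 2))² = (-9 - 9)² = (-18)² = 324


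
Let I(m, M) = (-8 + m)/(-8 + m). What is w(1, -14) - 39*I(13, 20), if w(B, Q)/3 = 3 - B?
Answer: -33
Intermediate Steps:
I(m, M) = 1
w(B, Q) = 9 - 3*B (w(B, Q) = 3*(3 - B) = 9 - 3*B)
w(1, -14) - 39*I(13, 20) = (9 - 3*1) - 39*1 = (9 - 3) - 39 = 6 - 39 = -33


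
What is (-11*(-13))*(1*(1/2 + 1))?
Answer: 429/2 ≈ 214.50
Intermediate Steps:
(-11*(-13))*(1*(1/2 + 1)) = 143*(1*(½ + 1)) = 143*(1*(3/2)) = 143*(3/2) = 429/2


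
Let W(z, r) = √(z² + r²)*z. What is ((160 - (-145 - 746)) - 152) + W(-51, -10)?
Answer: 899 - 51*√2701 ≈ -1751.5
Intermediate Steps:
W(z, r) = z*√(r² + z²) (W(z, r) = √(r² + z²)*z = z*√(r² + z²))
((160 - (-145 - 746)) - 152) + W(-51, -10) = ((160 - (-145 - 746)) - 152) - 51*√((-10)² + (-51)²) = ((160 - 1*(-891)) - 152) - 51*√(100 + 2601) = ((160 + 891) - 152) - 51*√2701 = (1051 - 152) - 51*√2701 = 899 - 51*√2701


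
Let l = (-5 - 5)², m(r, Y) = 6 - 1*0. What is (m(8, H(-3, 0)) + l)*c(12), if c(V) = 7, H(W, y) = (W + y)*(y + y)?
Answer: 742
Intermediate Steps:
H(W, y) = 2*y*(W + y) (H(W, y) = (W + y)*(2*y) = 2*y*(W + y))
m(r, Y) = 6 (m(r, Y) = 6 + 0 = 6)
l = 100 (l = (-10)² = 100)
(m(8, H(-3, 0)) + l)*c(12) = (6 + 100)*7 = 106*7 = 742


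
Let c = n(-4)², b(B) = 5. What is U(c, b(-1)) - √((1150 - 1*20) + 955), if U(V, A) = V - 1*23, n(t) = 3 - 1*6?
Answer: -14 - √2085 ≈ -59.662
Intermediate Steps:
n(t) = -3 (n(t) = 3 - 6 = -3)
c = 9 (c = (-3)² = 9)
U(V, A) = -23 + V (U(V, A) = V - 23 = -23 + V)
U(c, b(-1)) - √((1150 - 1*20) + 955) = (-23 + 9) - √((1150 - 1*20) + 955) = -14 - √((1150 - 20) + 955) = -14 - √(1130 + 955) = -14 - √2085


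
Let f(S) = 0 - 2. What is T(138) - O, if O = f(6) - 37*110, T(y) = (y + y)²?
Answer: 80248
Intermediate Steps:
f(S) = -2
T(y) = 4*y² (T(y) = (2*y)² = 4*y²)
O = -4072 (O = -2 - 37*110 = -2 - 4070 = -4072)
T(138) - O = 4*138² - 1*(-4072) = 4*19044 + 4072 = 76176 + 4072 = 80248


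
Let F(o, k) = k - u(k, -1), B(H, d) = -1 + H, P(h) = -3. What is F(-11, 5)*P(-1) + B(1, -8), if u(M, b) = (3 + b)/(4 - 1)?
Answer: -13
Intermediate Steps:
u(M, b) = 1 + b/3 (u(M, b) = (3 + b)/3 = (3 + b)*(⅓) = 1 + b/3)
F(o, k) = -⅔ + k (F(o, k) = k - (1 + (⅓)*(-1)) = k - (1 - ⅓) = k - 1*⅔ = k - ⅔ = -⅔ + k)
F(-11, 5)*P(-1) + B(1, -8) = (-⅔ + 5)*(-3) + (-1 + 1) = (13/3)*(-3) + 0 = -13 + 0 = -13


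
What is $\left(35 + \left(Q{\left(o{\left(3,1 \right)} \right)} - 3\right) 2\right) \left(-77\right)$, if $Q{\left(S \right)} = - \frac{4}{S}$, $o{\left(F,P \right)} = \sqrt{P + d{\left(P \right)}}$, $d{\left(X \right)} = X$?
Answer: $-2233 + 308 \sqrt{2} \approx -1797.4$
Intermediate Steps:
$o{\left(F,P \right)} = \sqrt{2} \sqrt{P}$ ($o{\left(F,P \right)} = \sqrt{P + P} = \sqrt{2 P} = \sqrt{2} \sqrt{P}$)
$\left(35 + \left(Q{\left(o{\left(3,1 \right)} \right)} - 3\right) 2\right) \left(-77\right) = \left(35 + \left(- \frac{4}{\sqrt{2} \sqrt{1}} - 3\right) 2\right) \left(-77\right) = \left(35 + \left(- \frac{4}{\sqrt{2} \cdot 1} - 3\right) 2\right) \left(-77\right) = \left(35 + \left(- \frac{4}{\sqrt{2}} - 3\right) 2\right) \left(-77\right) = \left(35 + \left(- 4 \frac{\sqrt{2}}{2} - 3\right) 2\right) \left(-77\right) = \left(35 + \left(- 2 \sqrt{2} - 3\right) 2\right) \left(-77\right) = \left(35 + \left(-3 - 2 \sqrt{2}\right) 2\right) \left(-77\right) = \left(35 - \left(6 + 4 \sqrt{2}\right)\right) \left(-77\right) = \left(29 - 4 \sqrt{2}\right) \left(-77\right) = -2233 + 308 \sqrt{2}$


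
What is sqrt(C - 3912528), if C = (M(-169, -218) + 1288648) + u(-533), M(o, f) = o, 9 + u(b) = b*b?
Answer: I*sqrt(2339969) ≈ 1529.7*I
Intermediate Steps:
u(b) = -9 + b**2 (u(b) = -9 + b*b = -9 + b**2)
C = 1572559 (C = (-169 + 1288648) + (-9 + (-533)**2) = 1288479 + (-9 + 284089) = 1288479 + 284080 = 1572559)
sqrt(C - 3912528) = sqrt(1572559 - 3912528) = sqrt(-2339969) = I*sqrt(2339969)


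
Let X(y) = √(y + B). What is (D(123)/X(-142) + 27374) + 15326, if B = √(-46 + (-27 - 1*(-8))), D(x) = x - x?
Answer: 42700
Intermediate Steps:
D(x) = 0
B = I*√65 (B = √(-46 + (-27 + 8)) = √(-46 - 19) = √(-65) = I*√65 ≈ 8.0623*I)
X(y) = √(y + I*√65)
(D(123)/X(-142) + 27374) + 15326 = (0/(√(-142 + I*√65)) + 27374) + 15326 = (0/√(-142 + I*√65) + 27374) + 15326 = (0 + 27374) + 15326 = 27374 + 15326 = 42700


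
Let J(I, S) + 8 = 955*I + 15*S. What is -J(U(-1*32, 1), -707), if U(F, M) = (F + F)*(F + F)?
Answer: -3901067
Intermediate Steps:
U(F, M) = 4*F² (U(F, M) = (2*F)*(2*F) = 4*F²)
J(I, S) = -8 + 15*S + 955*I (J(I, S) = -8 + (955*I + 15*S) = -8 + (15*S + 955*I) = -8 + 15*S + 955*I)
-J(U(-1*32, 1), -707) = -(-8 + 15*(-707) + 955*(4*(-1*32)²)) = -(-8 - 10605 + 955*(4*(-32)²)) = -(-8 - 10605 + 955*(4*1024)) = -(-8 - 10605 + 955*4096) = -(-8 - 10605 + 3911680) = -1*3901067 = -3901067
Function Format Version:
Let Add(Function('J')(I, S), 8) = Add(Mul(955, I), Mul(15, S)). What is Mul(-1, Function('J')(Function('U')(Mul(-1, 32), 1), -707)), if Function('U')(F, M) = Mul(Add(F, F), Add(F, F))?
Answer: -3901067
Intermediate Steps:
Function('U')(F, M) = Mul(4, Pow(F, 2)) (Function('U')(F, M) = Mul(Mul(2, F), Mul(2, F)) = Mul(4, Pow(F, 2)))
Function('J')(I, S) = Add(-8, Mul(15, S), Mul(955, I)) (Function('J')(I, S) = Add(-8, Add(Mul(955, I), Mul(15, S))) = Add(-8, Add(Mul(15, S), Mul(955, I))) = Add(-8, Mul(15, S), Mul(955, I)))
Mul(-1, Function('J')(Function('U')(Mul(-1, 32), 1), -707)) = Mul(-1, Add(-8, Mul(15, -707), Mul(955, Mul(4, Pow(Mul(-1, 32), 2))))) = Mul(-1, Add(-8, -10605, Mul(955, Mul(4, Pow(-32, 2))))) = Mul(-1, Add(-8, -10605, Mul(955, Mul(4, 1024)))) = Mul(-1, Add(-8, -10605, Mul(955, 4096))) = Mul(-1, Add(-8, -10605, 3911680)) = Mul(-1, 3901067) = -3901067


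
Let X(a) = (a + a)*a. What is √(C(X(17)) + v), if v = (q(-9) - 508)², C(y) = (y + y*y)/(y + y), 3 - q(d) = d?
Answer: √985222/2 ≈ 496.29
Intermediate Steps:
q(d) = 3 - d
X(a) = 2*a² (X(a) = (2*a)*a = 2*a²)
C(y) = (y + y²)/(2*y) (C(y) = (y + y²)/((2*y)) = (y + y²)*(1/(2*y)) = (y + y²)/(2*y))
v = 246016 (v = ((3 - 1*(-9)) - 508)² = ((3 + 9) - 508)² = (12 - 508)² = (-496)² = 246016)
√(C(X(17)) + v) = √((½ + (2*17²)/2) + 246016) = √((½ + (2*289)/2) + 246016) = √((½ + (½)*578) + 246016) = √((½ + 289) + 246016) = √(579/2 + 246016) = √(492611/2) = √985222/2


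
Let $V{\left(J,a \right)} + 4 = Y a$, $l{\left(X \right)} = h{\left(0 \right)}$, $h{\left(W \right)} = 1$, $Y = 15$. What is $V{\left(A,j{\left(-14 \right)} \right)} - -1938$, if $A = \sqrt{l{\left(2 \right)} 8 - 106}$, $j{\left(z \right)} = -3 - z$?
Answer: $2099$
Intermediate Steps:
$l{\left(X \right)} = 1$
$A = 7 i \sqrt{2}$ ($A = \sqrt{1 \cdot 8 - 106} = \sqrt{8 - 106} = \sqrt{-98} = 7 i \sqrt{2} \approx 9.8995 i$)
$V{\left(J,a \right)} = -4 + 15 a$
$V{\left(A,j{\left(-14 \right)} \right)} - -1938 = \left(-4 + 15 \left(-3 - -14\right)\right) - -1938 = \left(-4 + 15 \left(-3 + 14\right)\right) + 1938 = \left(-4 + 15 \cdot 11\right) + 1938 = \left(-4 + 165\right) + 1938 = 161 + 1938 = 2099$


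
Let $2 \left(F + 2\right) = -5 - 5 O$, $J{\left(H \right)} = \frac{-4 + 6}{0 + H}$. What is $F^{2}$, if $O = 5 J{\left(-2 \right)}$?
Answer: $64$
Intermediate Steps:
$J{\left(H \right)} = \frac{2}{H}$
$O = -5$ ($O = 5 \frac{2}{-2} = 5 \cdot 2 \left(- \frac{1}{2}\right) = 5 \left(-1\right) = -5$)
$F = 8$ ($F = -2 + \frac{-5 - -25}{2} = -2 + \frac{-5 + 25}{2} = -2 + \frac{1}{2} \cdot 20 = -2 + 10 = 8$)
$F^{2} = 8^{2} = 64$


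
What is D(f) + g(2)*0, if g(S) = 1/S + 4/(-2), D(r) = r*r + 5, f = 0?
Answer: 5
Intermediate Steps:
D(r) = 5 + r² (D(r) = r² + 5 = 5 + r²)
g(S) = -2 + 1/S (g(S) = 1/S + 4*(-½) = 1/S - 2 = -2 + 1/S)
D(f) + g(2)*0 = (5 + 0²) + (-2 + 1/2)*0 = (5 + 0) + (-2 + ½)*0 = 5 - 3/2*0 = 5 + 0 = 5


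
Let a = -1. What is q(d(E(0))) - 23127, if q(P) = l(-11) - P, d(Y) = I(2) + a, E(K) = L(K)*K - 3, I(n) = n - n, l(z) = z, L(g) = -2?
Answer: -23137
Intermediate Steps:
I(n) = 0
E(K) = -3 - 2*K (E(K) = -2*K - 3 = -3 - 2*K)
d(Y) = -1 (d(Y) = 0 - 1 = -1)
q(P) = -11 - P
q(d(E(0))) - 23127 = (-11 - 1*(-1)) - 23127 = (-11 + 1) - 23127 = -10 - 23127 = -23137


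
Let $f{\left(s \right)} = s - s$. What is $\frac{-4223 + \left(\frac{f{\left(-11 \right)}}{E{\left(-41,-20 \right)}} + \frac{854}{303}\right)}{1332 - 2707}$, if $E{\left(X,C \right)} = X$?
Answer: $\frac{255743}{83325} \approx 3.0692$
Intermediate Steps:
$f{\left(s \right)} = 0$
$\frac{-4223 + \left(\frac{f{\left(-11 \right)}}{E{\left(-41,-20 \right)}} + \frac{854}{303}\right)}{1332 - 2707} = \frac{-4223 + \left(\frac{0}{-41} + \frac{854}{303}\right)}{1332 - 2707} = \frac{-4223 + \left(0 \left(- \frac{1}{41}\right) + 854 \cdot \frac{1}{303}\right)}{-1375} = \left(-4223 + \left(0 + \frac{854}{303}\right)\right) \left(- \frac{1}{1375}\right) = \left(-4223 + \frac{854}{303}\right) \left(- \frac{1}{1375}\right) = \left(- \frac{1278715}{303}\right) \left(- \frac{1}{1375}\right) = \frac{255743}{83325}$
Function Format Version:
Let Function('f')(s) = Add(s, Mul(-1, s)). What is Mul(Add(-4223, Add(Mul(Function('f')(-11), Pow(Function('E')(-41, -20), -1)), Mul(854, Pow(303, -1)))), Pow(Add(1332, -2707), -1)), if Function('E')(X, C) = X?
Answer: Rational(255743, 83325) ≈ 3.0692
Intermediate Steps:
Function('f')(s) = 0
Mul(Add(-4223, Add(Mul(Function('f')(-11), Pow(Function('E')(-41, -20), -1)), Mul(854, Pow(303, -1)))), Pow(Add(1332, -2707), -1)) = Mul(Add(-4223, Add(Mul(0, Pow(-41, -1)), Mul(854, Pow(303, -1)))), Pow(Add(1332, -2707), -1)) = Mul(Add(-4223, Add(Mul(0, Rational(-1, 41)), Mul(854, Rational(1, 303)))), Pow(-1375, -1)) = Mul(Add(-4223, Add(0, Rational(854, 303))), Rational(-1, 1375)) = Mul(Add(-4223, Rational(854, 303)), Rational(-1, 1375)) = Mul(Rational(-1278715, 303), Rational(-1, 1375)) = Rational(255743, 83325)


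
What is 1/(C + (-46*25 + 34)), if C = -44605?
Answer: -1/45721 ≈ -2.1872e-5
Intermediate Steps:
1/(C + (-46*25 + 34)) = 1/(-44605 + (-46*25 + 34)) = 1/(-44605 + (-1150 + 34)) = 1/(-44605 - 1116) = 1/(-45721) = -1/45721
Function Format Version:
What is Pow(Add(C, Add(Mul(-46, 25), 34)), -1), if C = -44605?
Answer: Rational(-1, 45721) ≈ -2.1872e-5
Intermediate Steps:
Pow(Add(C, Add(Mul(-46, 25), 34)), -1) = Pow(Add(-44605, Add(Mul(-46, 25), 34)), -1) = Pow(Add(-44605, Add(-1150, 34)), -1) = Pow(Add(-44605, -1116), -1) = Pow(-45721, -1) = Rational(-1, 45721)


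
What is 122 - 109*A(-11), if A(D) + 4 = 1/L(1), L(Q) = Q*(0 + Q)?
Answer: 449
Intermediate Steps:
L(Q) = Q**2 (L(Q) = Q*Q = Q**2)
A(D) = -3 (A(D) = -4 + 1/(1**2) = -4 + 1/1 = -4 + 1 = -3)
122 - 109*A(-11) = 122 - 109*(-3) = 122 + 327 = 449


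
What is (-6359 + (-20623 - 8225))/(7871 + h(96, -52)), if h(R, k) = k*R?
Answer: -35207/2879 ≈ -12.229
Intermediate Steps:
h(R, k) = R*k
(-6359 + (-20623 - 8225))/(7871 + h(96, -52)) = (-6359 + (-20623 - 8225))/(7871 + 96*(-52)) = (-6359 - 28848)/(7871 - 4992) = -35207/2879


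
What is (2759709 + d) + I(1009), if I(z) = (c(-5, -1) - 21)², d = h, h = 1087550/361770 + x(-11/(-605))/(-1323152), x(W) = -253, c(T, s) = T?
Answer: 132133341896501581/47867669904 ≈ 2.7604e+6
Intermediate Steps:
h = 143908548541/47867669904 (h = 1087550/361770 - 253/(-1323152) = 1087550*(1/361770) - 253*(-1/1323152) = 108755/36177 + 253/1323152 = 143908548541/47867669904 ≈ 3.0064)
d = 143908548541/47867669904 ≈ 3.0064
I(z) = 676 (I(z) = (-5 - 21)² = (-26)² = 676)
(2759709 + d) + I(1009) = (2759709 + 143908548541/47867669904) + 676 = 132100983351646477/47867669904 + 676 = 132133341896501581/47867669904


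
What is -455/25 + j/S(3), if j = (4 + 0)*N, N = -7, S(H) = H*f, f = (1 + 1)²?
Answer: -308/15 ≈ -20.533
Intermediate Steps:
f = 4 (f = 2² = 4)
S(H) = 4*H (S(H) = H*4 = 4*H)
j = -28 (j = (4 + 0)*(-7) = 4*(-7) = -28)
-455/25 + j/S(3) = -455/25 - 28/(4*3) = -455*1/25 - 28/12 = -91/5 - 28*1/12 = -91/5 - 7/3 = -308/15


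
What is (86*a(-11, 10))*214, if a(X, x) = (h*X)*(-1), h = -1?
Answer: -202444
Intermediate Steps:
a(X, x) = X (a(X, x) = -X*(-1) = X)
(86*a(-11, 10))*214 = (86*(-11))*214 = -946*214 = -202444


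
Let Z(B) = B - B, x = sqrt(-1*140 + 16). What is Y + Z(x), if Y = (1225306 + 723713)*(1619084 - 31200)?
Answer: 3094816085796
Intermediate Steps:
x = 2*I*sqrt(31) (x = sqrt(-140 + 16) = sqrt(-124) = 2*I*sqrt(31) ≈ 11.136*I)
Z(B) = 0
Y = 3094816085796 (Y = 1949019*1587884 = 3094816085796)
Y + Z(x) = 3094816085796 + 0 = 3094816085796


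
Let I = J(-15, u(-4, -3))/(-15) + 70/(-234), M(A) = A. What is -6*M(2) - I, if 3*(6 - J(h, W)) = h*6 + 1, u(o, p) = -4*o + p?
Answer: -606/65 ≈ -9.3231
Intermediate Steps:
u(o, p) = p - 4*o
J(h, W) = 17/3 - 2*h (J(h, W) = 6 - (h*6 + 1)/3 = 6 - (6*h + 1)/3 = 6 - (1 + 6*h)/3 = 6 + (-1/3 - 2*h) = 17/3 - 2*h)
I = -174/65 (I = (17/3 - 2*(-15))/(-15) + 70/(-234) = (17/3 + 30)*(-1/15) + 70*(-1/234) = (107/3)*(-1/15) - 35/117 = -107/45 - 35/117 = -174/65 ≈ -2.6769)
-6*M(2) - I = -6*2 - 1*(-174/65) = -12 + 174/65 = -606/65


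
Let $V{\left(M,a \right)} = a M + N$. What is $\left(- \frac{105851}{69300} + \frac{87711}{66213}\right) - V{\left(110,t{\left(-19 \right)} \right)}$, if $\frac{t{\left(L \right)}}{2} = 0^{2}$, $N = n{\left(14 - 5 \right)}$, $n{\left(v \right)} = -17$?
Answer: $\frac{1223415799}{72834300} \approx 16.797$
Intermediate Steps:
$N = -17$
$t{\left(L \right)} = 0$ ($t{\left(L \right)} = 2 \cdot 0^{2} = 2 \cdot 0 = 0$)
$V{\left(M,a \right)} = -17 + M a$ ($V{\left(M,a \right)} = a M - 17 = M a - 17 = -17 + M a$)
$\left(- \frac{105851}{69300} + \frac{87711}{66213}\right) - V{\left(110,t{\left(-19 \right)} \right)} = \left(- \frac{105851}{69300} + \frac{87711}{66213}\right) - \left(-17 + 110 \cdot 0\right) = \left(\left(-105851\right) \frac{1}{69300} + 87711 \cdot \frac{1}{66213}\right) - \left(-17 + 0\right) = \left(- \frac{105851}{69300} + \frac{29237}{22071}\right) - -17 = - \frac{14767301}{72834300} + 17 = \frac{1223415799}{72834300}$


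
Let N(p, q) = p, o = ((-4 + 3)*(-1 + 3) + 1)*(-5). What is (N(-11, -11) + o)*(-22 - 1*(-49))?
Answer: -162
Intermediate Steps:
o = 5 (o = (-1*2 + 1)*(-5) = (-2 + 1)*(-5) = -1*(-5) = 5)
(N(-11, -11) + o)*(-22 - 1*(-49)) = (-11 + 5)*(-22 - 1*(-49)) = -6*(-22 + 49) = -6*27 = -162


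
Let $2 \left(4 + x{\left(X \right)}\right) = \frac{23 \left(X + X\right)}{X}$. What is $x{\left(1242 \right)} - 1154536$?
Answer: $-1154517$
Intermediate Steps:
$x{\left(X \right)} = 19$ ($x{\left(X \right)} = -4 + \frac{23 \left(X + X\right) \frac{1}{X}}{2} = -4 + \frac{23 \cdot 2 X \frac{1}{X}}{2} = -4 + \frac{46 X \frac{1}{X}}{2} = -4 + \frac{1}{2} \cdot 46 = -4 + 23 = 19$)
$x{\left(1242 \right)} - 1154536 = 19 - 1154536 = -1154517$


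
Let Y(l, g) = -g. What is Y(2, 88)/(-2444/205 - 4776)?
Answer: 4510/245381 ≈ 0.018380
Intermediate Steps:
Y(2, 88)/(-2444/205 - 4776) = (-1*88)/(-2444/205 - 4776) = -88/(-2444*1/205 - 4776) = -88/(-2444/205 - 4776) = -88/(-981524/205) = -88*(-205/981524) = 4510/245381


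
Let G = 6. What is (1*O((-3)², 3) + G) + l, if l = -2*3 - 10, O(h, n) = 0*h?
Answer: -10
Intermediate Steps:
O(h, n) = 0
l = -16 (l = -6 - 10 = -16)
(1*O((-3)², 3) + G) + l = (1*0 + 6) - 16 = (0 + 6) - 16 = 6 - 16 = -10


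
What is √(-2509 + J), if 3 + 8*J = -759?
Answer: I*√10417/2 ≈ 51.032*I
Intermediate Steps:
J = -381/4 (J = -3/8 + (⅛)*(-759) = -3/8 - 759/8 = -381/4 ≈ -95.250)
√(-2509 + J) = √(-2509 - 381/4) = √(-10417/4) = I*√10417/2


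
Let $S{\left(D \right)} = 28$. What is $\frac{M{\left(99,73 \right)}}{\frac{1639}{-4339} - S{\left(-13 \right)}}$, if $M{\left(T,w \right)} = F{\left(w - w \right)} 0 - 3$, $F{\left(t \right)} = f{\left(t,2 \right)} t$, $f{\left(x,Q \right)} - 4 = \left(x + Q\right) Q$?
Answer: $\frac{13017}{123131} \approx 0.10572$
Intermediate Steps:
$f{\left(x,Q \right)} = 4 + Q \left(Q + x\right)$ ($f{\left(x,Q \right)} = 4 + \left(x + Q\right) Q = 4 + \left(Q + x\right) Q = 4 + Q \left(Q + x\right)$)
$F{\left(t \right)} = t \left(8 + 2 t\right)$ ($F{\left(t \right)} = \left(4 + 2^{2} + 2 t\right) t = \left(4 + 4 + 2 t\right) t = \left(8 + 2 t\right) t = t \left(8 + 2 t\right)$)
$M{\left(T,w \right)} = -3$ ($M{\left(T,w \right)} = 2 \left(w - w\right) \left(4 + \left(w - w\right)\right) 0 - 3 = 2 \cdot 0 \left(4 + 0\right) 0 - 3 = 2 \cdot 0 \cdot 4 \cdot 0 - 3 = 0 \cdot 0 - 3 = 0 - 3 = -3$)
$\frac{M{\left(99,73 \right)}}{\frac{1639}{-4339} - S{\left(-13 \right)}} = - \frac{3}{\frac{1639}{-4339} - 28} = - \frac{3}{1639 \left(- \frac{1}{4339}\right) - 28} = - \frac{3}{- \frac{1639}{4339} - 28} = - \frac{3}{- \frac{123131}{4339}} = \left(-3\right) \left(- \frac{4339}{123131}\right) = \frac{13017}{123131}$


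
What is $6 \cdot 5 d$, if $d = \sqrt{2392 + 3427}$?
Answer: $690 \sqrt{11} \approx 2288.5$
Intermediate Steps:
$d = 23 \sqrt{11}$ ($d = \sqrt{5819} = 23 \sqrt{11} \approx 76.282$)
$6 \cdot 5 d = 6 \cdot 5 \cdot 23 \sqrt{11} = 30 \cdot 23 \sqrt{11} = 690 \sqrt{11}$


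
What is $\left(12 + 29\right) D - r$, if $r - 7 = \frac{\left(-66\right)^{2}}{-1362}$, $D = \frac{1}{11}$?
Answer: $- \frac{186}{2497} \approx -0.074489$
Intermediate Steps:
$D = \frac{1}{11} \approx 0.090909$
$r = \frac{863}{227}$ ($r = 7 + \frac{\left(-66\right)^{2}}{-1362} = 7 + 4356 \left(- \frac{1}{1362}\right) = 7 - \frac{726}{227} = \frac{863}{227} \approx 3.8018$)
$\left(12 + 29\right) D - r = \left(12 + 29\right) \frac{1}{11} - \frac{863}{227} = 41 \cdot \frac{1}{11} - \frac{863}{227} = \frac{41}{11} - \frac{863}{227} = - \frac{186}{2497}$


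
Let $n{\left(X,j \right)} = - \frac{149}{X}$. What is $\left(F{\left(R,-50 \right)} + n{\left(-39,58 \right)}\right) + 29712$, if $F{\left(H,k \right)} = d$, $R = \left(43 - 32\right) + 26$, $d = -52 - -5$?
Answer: $\frac{1157084}{39} \approx 29669.0$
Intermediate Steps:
$d = -47$ ($d = -52 + 5 = -47$)
$R = 37$ ($R = 11 + 26 = 37$)
$F{\left(H,k \right)} = -47$
$\left(F{\left(R,-50 \right)} + n{\left(-39,58 \right)}\right) + 29712 = \left(-47 - \frac{149}{-39}\right) + 29712 = \left(-47 - - \frac{149}{39}\right) + 29712 = \left(-47 + \frac{149}{39}\right) + 29712 = - \frac{1684}{39} + 29712 = \frac{1157084}{39}$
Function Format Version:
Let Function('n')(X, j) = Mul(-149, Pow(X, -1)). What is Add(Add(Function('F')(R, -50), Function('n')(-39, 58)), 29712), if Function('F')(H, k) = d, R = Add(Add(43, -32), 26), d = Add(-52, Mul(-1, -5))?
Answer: Rational(1157084, 39) ≈ 29669.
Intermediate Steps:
d = -47 (d = Add(-52, 5) = -47)
R = 37 (R = Add(11, 26) = 37)
Function('F')(H, k) = -47
Add(Add(Function('F')(R, -50), Function('n')(-39, 58)), 29712) = Add(Add(-47, Mul(-149, Pow(-39, -1))), 29712) = Add(Add(-47, Mul(-149, Rational(-1, 39))), 29712) = Add(Add(-47, Rational(149, 39)), 29712) = Add(Rational(-1684, 39), 29712) = Rational(1157084, 39)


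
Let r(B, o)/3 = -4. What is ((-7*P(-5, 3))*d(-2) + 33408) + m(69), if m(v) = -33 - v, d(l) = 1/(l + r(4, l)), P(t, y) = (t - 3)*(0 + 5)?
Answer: 33286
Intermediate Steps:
r(B, o) = -12 (r(B, o) = 3*(-4) = -12)
P(t, y) = -15 + 5*t (P(t, y) = (-3 + t)*5 = -15 + 5*t)
d(l) = 1/(-12 + l) (d(l) = 1/(l - 12) = 1/(-12 + l))
((-7*P(-5, 3))*d(-2) + 33408) + m(69) = ((-7*(-15 + 5*(-5)))/(-12 - 2) + 33408) + (-33 - 1*69) = (-7*(-15 - 25)/(-14) + 33408) + (-33 - 69) = (-7*(-40)*(-1/14) + 33408) - 102 = (280*(-1/14) + 33408) - 102 = (-20 + 33408) - 102 = 33388 - 102 = 33286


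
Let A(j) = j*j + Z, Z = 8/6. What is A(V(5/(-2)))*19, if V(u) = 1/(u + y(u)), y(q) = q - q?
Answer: 2128/75 ≈ 28.373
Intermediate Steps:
y(q) = 0
Z = 4/3 (Z = 8*(1/6) = 4/3 ≈ 1.3333)
V(u) = 1/u (V(u) = 1/(u + 0) = 1/u)
A(j) = 4/3 + j**2 (A(j) = j*j + 4/3 = j**2 + 4/3 = 4/3 + j**2)
A(V(5/(-2)))*19 = (4/3 + (1/(5/(-2)))**2)*19 = (4/3 + (1/(5*(-1/2)))**2)*19 = (4/3 + (1/(-5/2))**2)*19 = (4/3 + (-2/5)**2)*19 = (4/3 + 4/25)*19 = (112/75)*19 = 2128/75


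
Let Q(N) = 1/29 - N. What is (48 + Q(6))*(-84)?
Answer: -102396/29 ≈ -3530.9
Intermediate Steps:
Q(N) = 1/29 - N
(48 + Q(6))*(-84) = (48 + (1/29 - 1*6))*(-84) = (48 + (1/29 - 6))*(-84) = (48 - 173/29)*(-84) = (1219/29)*(-84) = -102396/29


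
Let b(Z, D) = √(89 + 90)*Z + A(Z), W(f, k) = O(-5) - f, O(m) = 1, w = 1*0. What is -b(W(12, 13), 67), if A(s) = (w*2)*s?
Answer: 11*√179 ≈ 147.17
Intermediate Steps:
w = 0
A(s) = 0 (A(s) = (0*2)*s = 0*s = 0)
W(f, k) = 1 - f
b(Z, D) = Z*√179 (b(Z, D) = √(89 + 90)*Z + 0 = √179*Z + 0 = Z*√179 + 0 = Z*√179)
-b(W(12, 13), 67) = -(1 - 1*12)*√179 = -(1 - 12)*√179 = -(-11)*√179 = 11*√179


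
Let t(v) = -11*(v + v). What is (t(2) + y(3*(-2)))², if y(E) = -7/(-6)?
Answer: 66049/36 ≈ 1834.7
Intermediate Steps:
t(v) = -22*v
y(E) = 7/6 (y(E) = -7*(-⅙) = 7/6)
(t(2) + y(3*(-2)))² = (-22*2 + 7/6)² = (-44 + 7/6)² = (-257/6)² = 66049/36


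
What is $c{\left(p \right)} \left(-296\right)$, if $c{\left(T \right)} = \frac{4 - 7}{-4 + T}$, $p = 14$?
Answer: $\frac{444}{5} \approx 88.8$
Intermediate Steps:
$c{\left(T \right)} = - \frac{3}{-4 + T}$
$c{\left(p \right)} \left(-296\right) = - \frac{3}{-4 + 14} \left(-296\right) = - \frac{3}{10} \left(-296\right) = \left(-3\right) \frac{1}{10} \left(-296\right) = \left(- \frac{3}{10}\right) \left(-296\right) = \frac{444}{5}$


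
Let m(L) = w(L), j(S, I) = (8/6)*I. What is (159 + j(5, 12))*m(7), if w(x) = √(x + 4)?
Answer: 175*√11 ≈ 580.41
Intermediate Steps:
w(x) = √(4 + x)
j(S, I) = 4*I/3 (j(S, I) = (8*(⅙))*I = 4*I/3)
m(L) = √(4 + L)
(159 + j(5, 12))*m(7) = (159 + (4/3)*12)*√(4 + 7) = (159 + 16)*√11 = 175*√11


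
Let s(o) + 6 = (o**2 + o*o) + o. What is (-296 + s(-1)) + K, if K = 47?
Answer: -254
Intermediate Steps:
s(o) = -6 + o + 2*o**2 (s(o) = -6 + ((o**2 + o*o) + o) = -6 + ((o**2 + o**2) + o) = -6 + (2*o**2 + o) = -6 + (o + 2*o**2) = -6 + o + 2*o**2)
(-296 + s(-1)) + K = (-296 + (-6 - 1 + 2*(-1)**2)) + 47 = (-296 + (-6 - 1 + 2*1)) + 47 = (-296 + (-6 - 1 + 2)) + 47 = (-296 - 5) + 47 = -301 + 47 = -254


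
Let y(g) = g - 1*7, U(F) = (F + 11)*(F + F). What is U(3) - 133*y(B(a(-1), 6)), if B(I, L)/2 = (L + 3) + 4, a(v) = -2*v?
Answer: -2443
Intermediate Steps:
U(F) = 2*F*(11 + F) (U(F) = (11 + F)*(2*F) = 2*F*(11 + F))
B(I, L) = 14 + 2*L (B(I, L) = 2*((L + 3) + 4) = 2*((3 + L) + 4) = 2*(7 + L) = 14 + 2*L)
y(g) = -7 + g (y(g) = g - 7 = -7 + g)
U(3) - 133*y(B(a(-1), 6)) = 2*3*(11 + 3) - 133*(-7 + (14 + 2*6)) = 2*3*14 - 133*(-7 + (14 + 12)) = 84 - 133*(-7 + 26) = 84 - 133*19 = 84 - 2527 = -2443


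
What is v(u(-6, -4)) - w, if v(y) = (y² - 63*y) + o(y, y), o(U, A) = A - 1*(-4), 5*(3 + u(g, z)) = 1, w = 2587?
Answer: -60039/25 ≈ -2401.6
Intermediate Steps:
u(g, z) = -14/5 (u(g, z) = -3 + (⅕)*1 = -3 + ⅕ = -14/5)
o(U, A) = 4 + A (o(U, A) = A + 4 = 4 + A)
v(y) = 4 + y² - 62*y (v(y) = (y² - 63*y) + (4 + y) = 4 + y² - 62*y)
v(u(-6, -4)) - w = (4 + (-14/5)² - 62*(-14/5)) - 1*2587 = (4 + 196/25 + 868/5) - 2587 = 4636/25 - 2587 = -60039/25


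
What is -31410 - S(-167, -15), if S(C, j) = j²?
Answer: -31635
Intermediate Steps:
-31410 - S(-167, -15) = -31410 - 1*(-15)² = -31410 - 1*225 = -31410 - 225 = -31635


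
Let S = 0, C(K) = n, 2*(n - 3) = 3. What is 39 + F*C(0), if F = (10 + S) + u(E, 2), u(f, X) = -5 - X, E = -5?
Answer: 105/2 ≈ 52.500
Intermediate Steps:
n = 9/2 (n = 3 + (1/2)*3 = 3 + 3/2 = 9/2 ≈ 4.5000)
C(K) = 9/2
F = 3 (F = (10 + 0) + (-5 - 1*2) = 10 + (-5 - 2) = 10 - 7 = 3)
39 + F*C(0) = 39 + 3*(9/2) = 39 + 27/2 = 105/2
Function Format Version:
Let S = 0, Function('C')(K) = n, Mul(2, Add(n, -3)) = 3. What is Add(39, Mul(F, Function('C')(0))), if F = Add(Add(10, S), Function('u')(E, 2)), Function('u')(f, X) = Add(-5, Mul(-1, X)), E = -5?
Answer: Rational(105, 2) ≈ 52.500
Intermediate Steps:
n = Rational(9, 2) (n = Add(3, Mul(Rational(1, 2), 3)) = Add(3, Rational(3, 2)) = Rational(9, 2) ≈ 4.5000)
Function('C')(K) = Rational(9, 2)
F = 3 (F = Add(Add(10, 0), Add(-5, Mul(-1, 2))) = Add(10, Add(-5, -2)) = Add(10, -7) = 3)
Add(39, Mul(F, Function('C')(0))) = Add(39, Mul(3, Rational(9, 2))) = Add(39, Rational(27, 2)) = Rational(105, 2)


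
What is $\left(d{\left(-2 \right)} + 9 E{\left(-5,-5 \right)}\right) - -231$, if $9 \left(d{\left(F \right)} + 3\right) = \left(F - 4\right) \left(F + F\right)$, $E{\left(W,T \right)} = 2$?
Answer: $\frac{746}{3} \approx 248.67$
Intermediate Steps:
$d{\left(F \right)} = -3 + \frac{2 F \left(-4 + F\right)}{9}$ ($d{\left(F \right)} = -3 + \frac{\left(F - 4\right) \left(F + F\right)}{9} = -3 + \frac{\left(-4 + F\right) 2 F}{9} = -3 + \frac{2 F \left(-4 + F\right)}{9}$)
$\left(d{\left(-2 \right)} + 9 E{\left(-5,-5 \right)}\right) - -231 = \left(\left(-3 - - \frac{16}{9} + \frac{2 \left(-2\right)^{2}}{9}\right) + 9 \cdot 2\right) - -231 = \left(\left(-3 + \frac{16}{9} + \frac{2}{9} \cdot 4\right) + 18\right) + 231 = \left(\left(-3 + \frac{16}{9} + \frac{8}{9}\right) + 18\right) + 231 = \left(- \frac{1}{3} + 18\right) + 231 = \frac{53}{3} + 231 = \frac{746}{3}$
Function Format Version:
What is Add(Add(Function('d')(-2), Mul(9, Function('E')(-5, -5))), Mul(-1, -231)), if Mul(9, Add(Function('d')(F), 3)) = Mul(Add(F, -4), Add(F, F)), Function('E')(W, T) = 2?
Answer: Rational(746, 3) ≈ 248.67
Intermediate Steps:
Function('d')(F) = Add(-3, Mul(Rational(2, 9), F, Add(-4, F))) (Function('d')(F) = Add(-3, Mul(Rational(1, 9), Mul(Add(F, -4), Add(F, F)))) = Add(-3, Mul(Rational(1, 9), Mul(Add(-4, F), Mul(2, F)))) = Add(-3, Mul(Rational(1, 9), Mul(2, F, Add(-4, F)))) = Add(-3, Mul(Rational(2, 9), F, Add(-4, F))))
Add(Add(Function('d')(-2), Mul(9, Function('E')(-5, -5))), Mul(-1, -231)) = Add(Add(Add(-3, Mul(Rational(-8, 9), -2), Mul(Rational(2, 9), Pow(-2, 2))), Mul(9, 2)), Mul(-1, -231)) = Add(Add(Add(-3, Rational(16, 9), Mul(Rational(2, 9), 4)), 18), 231) = Add(Add(Add(-3, Rational(16, 9), Rational(8, 9)), 18), 231) = Add(Add(Rational(-1, 3), 18), 231) = Add(Rational(53, 3), 231) = Rational(746, 3)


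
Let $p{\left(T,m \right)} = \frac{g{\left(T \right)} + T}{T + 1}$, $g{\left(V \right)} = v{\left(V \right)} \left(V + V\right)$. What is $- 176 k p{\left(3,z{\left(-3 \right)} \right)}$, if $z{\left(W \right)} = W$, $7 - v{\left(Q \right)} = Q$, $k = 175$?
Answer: $-207900$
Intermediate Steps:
$v{\left(Q \right)} = 7 - Q$
$g{\left(V \right)} = 2 V \left(7 - V\right)$ ($g{\left(V \right)} = \left(7 - V\right) \left(V + V\right) = \left(7 - V\right) 2 V = 2 V \left(7 - V\right)$)
$p{\left(T,m \right)} = \frac{T + 2 T \left(7 - T\right)}{1 + T}$ ($p{\left(T,m \right)} = \frac{2 T \left(7 - T\right) + T}{T + 1} = \frac{T + 2 T \left(7 - T\right)}{1 + T}$)
$- 176 k p{\left(3,z{\left(-3 \right)} \right)} = \left(-176\right) 175 \frac{3 \left(15 - 6\right)}{1 + 3} = - 30800 \frac{3 \left(15 - 6\right)}{4} = - 30800 \cdot 3 \cdot \frac{1}{4} \cdot 9 = \left(-30800\right) \frac{27}{4} = -207900$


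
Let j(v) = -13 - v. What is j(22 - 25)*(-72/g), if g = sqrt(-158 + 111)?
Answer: -720*I*sqrt(47)/47 ≈ -105.02*I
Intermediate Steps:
g = I*sqrt(47) (g = sqrt(-47) = I*sqrt(47) ≈ 6.8557*I)
j(22 - 25)*(-72/g) = (-13 - (22 - 25))*(-72*(-I*sqrt(47)/47)) = (-13 - 1*(-3))*(-(-72)*I*sqrt(47)/47) = (-13 + 3)*(72*I*sqrt(47)/47) = -720*I*sqrt(47)/47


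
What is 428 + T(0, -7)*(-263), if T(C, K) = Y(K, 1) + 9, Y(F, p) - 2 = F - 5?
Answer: 691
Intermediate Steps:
Y(F, p) = -3 + F (Y(F, p) = 2 + (F - 5) = 2 + (-5 + F) = -3 + F)
T(C, K) = 6 + K (T(C, K) = (-3 + K) + 9 = 6 + K)
428 + T(0, -7)*(-263) = 428 + (6 - 7)*(-263) = 428 - 1*(-263) = 428 + 263 = 691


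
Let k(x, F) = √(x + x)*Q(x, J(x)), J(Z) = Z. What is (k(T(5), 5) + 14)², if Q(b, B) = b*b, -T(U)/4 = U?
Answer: -6399804 + 22400*I*√10 ≈ -6.3998e+6 + 70835.0*I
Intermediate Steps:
T(U) = -4*U
Q(b, B) = b²
k(x, F) = √2*x^(5/2) (k(x, F) = √(x + x)*x² = √(2*x)*x² = (√2*√x)*x² = √2*x^(5/2))
(k(T(5), 5) + 14)² = (√2*(-4*5)^(5/2) + 14)² = (√2*(-20)^(5/2) + 14)² = (√2*(800*I*√5) + 14)² = (800*I*√10 + 14)² = (14 + 800*I*√10)²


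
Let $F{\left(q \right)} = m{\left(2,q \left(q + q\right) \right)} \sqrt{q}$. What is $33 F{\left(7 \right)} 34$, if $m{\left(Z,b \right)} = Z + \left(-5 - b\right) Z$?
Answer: $- 228888 \sqrt{7} \approx -6.0558 \cdot 10^{5}$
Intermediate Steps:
$m{\left(Z,b \right)} = Z + Z \left(-5 - b\right)$
$F{\left(q \right)} = \sqrt{q} \left(-8 - 4 q^{2}\right)$ ($F{\left(q \right)} = \left(-1\right) 2 \left(4 + q \left(q + q\right)\right) \sqrt{q} = \left(-1\right) 2 \left(4 + q 2 q\right) \sqrt{q} = \left(-1\right) 2 \left(4 + 2 q^{2}\right) \sqrt{q} = \left(-8 - 4 q^{2}\right) \sqrt{q} = \sqrt{q} \left(-8 - 4 q^{2}\right)$)
$33 F{\left(7 \right)} 34 = 33 \cdot 4 \sqrt{7} \left(-2 - 7^{2}\right) 34 = 33 \cdot 4 \sqrt{7} \left(-2 - 49\right) 34 = 33 \cdot 4 \sqrt{7} \left(-51\right) 34 = 33 \left(- 204 \sqrt{7}\right) 34 = - 6732 \sqrt{7} \cdot 34 = - 228888 \sqrt{7}$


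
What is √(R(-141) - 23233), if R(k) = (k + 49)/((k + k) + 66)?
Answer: I*√7527354/18 ≈ 152.42*I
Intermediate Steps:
R(k) = (49 + k)/(66 + 2*k) (R(k) = (49 + k)/(2*k + 66) = (49 + k)/(66 + 2*k))
√(R(-141) - 23233) = √((49 - 141)/(2*(33 - 141)) - 23233) = √((½)*(-92)/(-108) - 23233) = √((½)*(-1/108)*(-92) - 23233) = √(23/54 - 23233) = √(-1254559/54) = I*√7527354/18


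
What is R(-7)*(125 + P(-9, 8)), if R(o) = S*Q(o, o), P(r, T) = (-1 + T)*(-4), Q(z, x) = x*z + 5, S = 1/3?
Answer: 1746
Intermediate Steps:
S = ⅓ ≈ 0.33333
Q(z, x) = 5 + x*z
P(r, T) = 4 - 4*T
R(o) = 5/3 + o²/3 (R(o) = (5 + o*o)/3 = (5 + o²)/3 = 5/3 + o²/3)
R(-7)*(125 + P(-9, 8)) = (5/3 + (⅓)*(-7)²)*(125 + (4 - 4*8)) = (5/3 + (⅓)*49)*(125 + (4 - 32)) = (5/3 + 49/3)*(125 - 28) = 18*97 = 1746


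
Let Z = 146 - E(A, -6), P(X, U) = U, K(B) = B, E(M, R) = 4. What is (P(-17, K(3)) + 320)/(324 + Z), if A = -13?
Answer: 323/466 ≈ 0.69313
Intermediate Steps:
Z = 142 (Z = 146 - 1*4 = 146 - 4 = 142)
(P(-17, K(3)) + 320)/(324 + Z) = (3 + 320)/(324 + 142) = 323/466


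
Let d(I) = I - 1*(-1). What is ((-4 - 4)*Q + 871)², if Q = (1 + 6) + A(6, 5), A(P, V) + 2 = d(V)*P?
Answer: 294849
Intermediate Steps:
d(I) = 1 + I (d(I) = I + 1 = 1 + I)
A(P, V) = -2 + P*(1 + V) (A(P, V) = -2 + (1 + V)*P = -2 + P*(1 + V))
Q = 41 (Q = (1 + 6) + (-2 + 6*(1 + 5)) = 7 + (-2 + 6*6) = 7 + (-2 + 36) = 7 + 34 = 41)
((-4 - 4)*Q + 871)² = ((-4 - 4)*41 + 871)² = (-8*41 + 871)² = (-328 + 871)² = 543² = 294849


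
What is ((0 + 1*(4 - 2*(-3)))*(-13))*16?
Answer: -2080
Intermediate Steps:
((0 + 1*(4 - 2*(-3)))*(-13))*16 = ((0 + 1*(4 + 6))*(-13))*16 = ((0 + 1*10)*(-13))*16 = ((0 + 10)*(-13))*16 = (10*(-13))*16 = -130*16 = -2080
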